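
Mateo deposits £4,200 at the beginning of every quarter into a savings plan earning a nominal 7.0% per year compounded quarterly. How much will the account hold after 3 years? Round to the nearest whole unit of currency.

i = 0.07/4 = 0.0175 per quarter; n = 3·4 = 12.
FV = 4200 × [(1+0.0175)^12 − 1] / 0.0175 × (1+i) = 4200 × 13.456543 = 56,517.4807
Payments are at the start of each period, so multiply by (1+i).

£56,517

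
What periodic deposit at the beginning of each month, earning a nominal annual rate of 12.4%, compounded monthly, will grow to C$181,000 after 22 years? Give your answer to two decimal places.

With 12 periods per year: i = 0.0103333, n = 264.
PMT = 181000 / ( [(1+0.0103333)^264 − 1] / 0.0103333 × (1+i) ) = 181000 / 1377.593256 = 131.3886

C$131.39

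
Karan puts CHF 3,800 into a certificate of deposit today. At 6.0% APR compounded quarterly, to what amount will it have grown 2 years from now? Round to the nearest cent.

CHF 4,280.67

With 4 periods per year: i = 0.015, n = 8.
3,800 × (1+0.015)^8 = 3,800 × 1.126493 = 4,280.6718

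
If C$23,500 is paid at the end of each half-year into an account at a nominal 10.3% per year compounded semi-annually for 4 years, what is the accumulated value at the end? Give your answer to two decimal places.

Periodic rate i = 0.103/2 = 0.0515; n = 4 × 2 = 8 periods.
FV = 23500 × [(1+0.0515)^8 − 1] / 0.0515 = 23500 × 9.600492 = 225,611.5522

C$225,611.55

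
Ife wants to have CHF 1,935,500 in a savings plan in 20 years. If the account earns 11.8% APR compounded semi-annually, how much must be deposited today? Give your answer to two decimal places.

CHF 195,413.59

With 2 periods per year: i = 0.059, n = 40.
PV = FV·(1+i)^(−n) = 1,935,500 × 0.100963 = 195,413.5936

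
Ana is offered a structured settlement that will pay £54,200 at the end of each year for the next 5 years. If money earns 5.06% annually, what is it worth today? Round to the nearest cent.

£234,268.95

Annuity factor a(5|0.0506) = 4.322305; PV = 54200 × 4.322305 = 234,268.9462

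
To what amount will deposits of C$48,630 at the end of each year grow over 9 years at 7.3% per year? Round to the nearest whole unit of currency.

C$589,805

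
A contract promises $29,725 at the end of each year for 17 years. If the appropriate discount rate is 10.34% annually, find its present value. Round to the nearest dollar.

$233,507

Annuity factor a(17|0.1034) = 7.855586; PV = 29725 × 7.855586 = 233,507.2818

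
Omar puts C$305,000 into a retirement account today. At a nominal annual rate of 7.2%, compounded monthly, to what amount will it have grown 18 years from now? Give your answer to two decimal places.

With 12 periods per year: i = 0.006, n = 216.
FV = 305,000 × (1 + 0.006)^216 = 1,110,359.6590

C$1,110,359.66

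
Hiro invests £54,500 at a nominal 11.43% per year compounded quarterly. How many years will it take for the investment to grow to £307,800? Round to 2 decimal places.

15.36 years

Periodic rate i = 0.1143/4 = 0.028575.
n = ln(307800/54500) / ln(1+0.028575) = ln(5.64771) / 0.028174 = 61.4477 quarters
= 61.4477/4 years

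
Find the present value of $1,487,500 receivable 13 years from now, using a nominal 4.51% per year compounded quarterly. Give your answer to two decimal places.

$830,337.93

Periodic rate i = 0.0451/4 = 0.011275; n = 13 × 4 = 52 periods.
PV = FV·(1+i)^(−n) = 1,487,500 × 0.558210 = 830,337.9340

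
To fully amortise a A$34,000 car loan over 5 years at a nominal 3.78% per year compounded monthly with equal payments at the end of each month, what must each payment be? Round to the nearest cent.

Periodic rate i = 0.0378/12 = 0.00315; n = 5 × 12 = 60 periods.
PMT = 34000 / ( [1 − (1+0.00315)^(−60)] / 0.00315 ) = 34000 / 54.592877 = 622.7919

A$622.79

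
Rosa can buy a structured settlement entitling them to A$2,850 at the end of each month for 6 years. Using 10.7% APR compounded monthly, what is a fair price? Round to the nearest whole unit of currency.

Periodic rate i = 0.107/12 = 0.00891667; n = 6 × 12 = 72 periods.
Annuity factor a(72|0.00891667) = 52.963922; PV = 2850 × 52.963922 = 150,947.1789

A$150,947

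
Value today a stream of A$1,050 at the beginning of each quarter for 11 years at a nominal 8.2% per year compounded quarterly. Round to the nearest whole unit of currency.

A$30,866

With 4 periods per year: i = 0.0205, n = 44.
PV = PMT · [1 − (1+i)^(−n)] / i × (1+i) = 1050 · 29.396613 = 30,866.4433
Payments are at the start of each period, so multiply by (1+i).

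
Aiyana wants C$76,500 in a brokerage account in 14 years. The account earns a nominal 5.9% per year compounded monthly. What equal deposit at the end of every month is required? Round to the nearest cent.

With 12 periods per year: i = 0.00491667, n = 168.
FV-annuity factor = 260.246527; PMT = 76500 / 260.246527 = 293.9520

C$293.95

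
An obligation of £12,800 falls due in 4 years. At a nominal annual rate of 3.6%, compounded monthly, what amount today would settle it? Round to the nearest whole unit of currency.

£11,086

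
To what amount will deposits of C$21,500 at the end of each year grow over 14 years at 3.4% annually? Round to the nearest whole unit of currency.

FV = 21500 × [(1+0.034)^14 − 1] / 0.034 = 21500 × 17.556945 = 377,474.3079

C$377,474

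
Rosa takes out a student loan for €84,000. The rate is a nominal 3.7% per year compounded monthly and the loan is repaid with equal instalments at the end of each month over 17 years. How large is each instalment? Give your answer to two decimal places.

€555.37

With 12 periods per year: i = 0.00308333, n = 204.
PMT = 84000 / ( [1 − (1+0.00308333)^(−204)] / 0.00308333 ) = 84000 / 151.251625 = 555.3659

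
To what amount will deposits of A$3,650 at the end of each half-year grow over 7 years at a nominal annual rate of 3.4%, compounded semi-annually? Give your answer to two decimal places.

A$57,149.09

With 2 periods per year: i = 0.017, n = 14.
FV = PMT · [(1+i)^n − 1] / i = 3650 · 15.657285 = 57,149.0920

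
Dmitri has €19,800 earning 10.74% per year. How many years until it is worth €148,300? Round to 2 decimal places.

19.74 years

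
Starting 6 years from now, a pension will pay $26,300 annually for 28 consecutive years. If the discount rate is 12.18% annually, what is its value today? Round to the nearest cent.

$116,678.19

PV at t=5 (ordinary 28-year annuity): 26300 × a(28|0.1218) = 26300 × 7.881541 = 207,284.5166
PV₀ = 207,284.5166 / (1+0.1218)^5 = 207,284.5166 / 1.776549 = 116,678.1904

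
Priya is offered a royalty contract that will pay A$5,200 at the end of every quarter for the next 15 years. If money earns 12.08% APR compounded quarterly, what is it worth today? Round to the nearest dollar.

A$143,298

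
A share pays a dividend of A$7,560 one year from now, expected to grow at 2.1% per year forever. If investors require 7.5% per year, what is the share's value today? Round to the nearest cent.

PV = D₁/(r − g) = 7560/(0.075 − 0.021) = 140,000.0000

A$140,000.00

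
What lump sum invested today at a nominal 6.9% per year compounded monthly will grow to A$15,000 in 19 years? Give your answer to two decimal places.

Periodic rate i = 0.069/12 = 0.00575; n = 19 × 12 = 228 periods.
Discount factor = (1+0.00575)^(−228) = 0.270564; PV = 15,000 × 0.270564 = 4,058.4655

A$4,058.47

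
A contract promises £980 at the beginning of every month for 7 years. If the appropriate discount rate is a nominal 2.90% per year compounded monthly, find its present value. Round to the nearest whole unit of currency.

£74,601

Periodic rate i = 0.029/12 = 0.00241667; n = 7 × 12 = 84 periods.
PV = PMT · [1 − (1+i)^(−n)] / i × (1+i) = 980 · 76.123589 = 74,601.1176
Payments are at the start of each period, so multiply by (1+i).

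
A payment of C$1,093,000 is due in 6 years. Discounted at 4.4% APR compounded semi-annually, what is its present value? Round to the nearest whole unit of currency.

C$841,801

With 2 periods per year: i = 0.022, n = 12.
PV = FV·(1+i)^(−n) = 1,093,000 × 0.770175 = 841,800.9516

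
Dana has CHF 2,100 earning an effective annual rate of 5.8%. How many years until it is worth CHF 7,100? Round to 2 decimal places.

21.61 years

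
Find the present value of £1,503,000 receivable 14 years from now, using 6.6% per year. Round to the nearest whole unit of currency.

£614,268

PV = 1,503,000 / (1 + 0.066)^14 = 1,503,000 / 2.446813 = 614,268.3159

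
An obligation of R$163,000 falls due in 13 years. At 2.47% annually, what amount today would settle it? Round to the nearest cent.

R$118,694.35

Discount factor = (1+0.0247)^(−13) = 0.728186; PV = 163,000 × 0.728186 = 118,694.3465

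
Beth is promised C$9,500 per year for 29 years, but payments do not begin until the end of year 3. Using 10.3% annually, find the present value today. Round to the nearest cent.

Value one period before first payment (t=2): 9500 × [1 − (1+0.103)^(−29)] / 0.103 = 9500 × 9.143185 = 86,860.2611
Discount back 2 years: 86,860.2611 × (1+0.103)^(−2) = 86,860.2611 × 0.821957 = 71,395.3794

C$71,395.38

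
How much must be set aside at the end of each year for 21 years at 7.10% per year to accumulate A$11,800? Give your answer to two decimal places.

A$259.98

FV-annuity factor = 45.388588; PMT = 11800 / 45.388588 = 259.9772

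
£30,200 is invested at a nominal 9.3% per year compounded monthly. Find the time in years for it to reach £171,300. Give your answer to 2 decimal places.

Periodic rate i = 0.093/12 = 0.00775.
n = ln(171300/30200) / ln(1+0.00775) = ln(5.67219) / 0.007720 = 224.8118 months
= 224.8118/12 years

18.73 years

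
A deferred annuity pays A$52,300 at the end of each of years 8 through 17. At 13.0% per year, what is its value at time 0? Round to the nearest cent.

A$120,629.04

Value one period before first payment (t=7): 52300 × [1 − (1+0.13)^(−10)] / 0.13 = 52300 × 5.426243 = 283,792.5338
Discount back 7 years: 283,792.5338 × (1+0.13)^(−7) = 283,792.5338 × 0.425061 = 120,629.0371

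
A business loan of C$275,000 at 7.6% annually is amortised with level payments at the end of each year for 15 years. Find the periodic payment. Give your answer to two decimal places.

C$31,347.73

PMT = 275000 / ( [1 − (1+0.076)^(−15)] / 0.076 ) = 275000 / 8.772564 = 31,347.7331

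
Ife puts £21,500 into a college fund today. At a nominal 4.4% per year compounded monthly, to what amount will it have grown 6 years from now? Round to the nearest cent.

i = 0.044/12 = 0.00366667 per month; n = 6·12 = 72.
FV = PV·(1+i)^n = 21,500 × 1.301500 = 27,982.2426

£27,982.24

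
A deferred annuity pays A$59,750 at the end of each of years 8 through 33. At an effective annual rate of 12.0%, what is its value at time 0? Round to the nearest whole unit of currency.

Value one period before first payment (t=7): 59750 × [1 − (1+0.12)^(−26)] / 0.12 = 59750 × 7.895660 = 471,765.6803
PV₀ = 471,765.6803 / (1+0.12)^7 = 471,765.6803 / 2.210681 = 213,402.8353

A$213,403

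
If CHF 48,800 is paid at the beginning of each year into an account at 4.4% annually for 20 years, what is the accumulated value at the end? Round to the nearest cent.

CHF 1,581,648.91

FV = PMT · [(1+i)^n − 1] / i × (1+i) = 48800 · 32.410838 = 1,581,648.9115
(annuity-due: payments at period start, so ×(1+i).)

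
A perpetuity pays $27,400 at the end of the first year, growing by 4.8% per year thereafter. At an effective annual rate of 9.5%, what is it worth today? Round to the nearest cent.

PV = D₁/(r − g) = 27400/(0.095 − 0.048) = 582,978.7234

$582,978.72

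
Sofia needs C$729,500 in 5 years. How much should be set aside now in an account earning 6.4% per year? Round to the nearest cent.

PV = FV·(1+i)^(−n) = 729,500 × 0.733317 = 534,954.8835

C$534,954.88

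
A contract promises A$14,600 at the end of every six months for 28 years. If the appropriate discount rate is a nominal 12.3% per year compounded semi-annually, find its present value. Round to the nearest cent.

With 2 periods per year: i = 0.0615, n = 56.
PV = 14600 × [1 − (1+0.0615)^(−56)] / 0.0615 = 14600 × 15.685246 = 229,004.5893

A$229,004.59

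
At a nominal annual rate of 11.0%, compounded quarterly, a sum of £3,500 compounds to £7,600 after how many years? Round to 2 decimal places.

Periodic rate i = 0.11/4 = 0.0275.
n = ln(7600/3500) / ln(1+0.0275) = ln(2.17143) / 0.027129 = 28.5818 quarters
= 28.5818/4 years

7.15 years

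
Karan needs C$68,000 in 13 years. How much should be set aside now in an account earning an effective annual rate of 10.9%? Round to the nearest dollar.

C$17,717

PV = FV·(1+i)^(−n) = 68,000 × 0.260549 = 17,717.3520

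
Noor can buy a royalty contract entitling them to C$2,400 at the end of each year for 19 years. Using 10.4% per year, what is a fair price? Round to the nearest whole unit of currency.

PV = 2400 × [1 − (1+0.104)^(−19)] / 0.104 = 2400 × 8.147965 = 19,555.1164

C$19,555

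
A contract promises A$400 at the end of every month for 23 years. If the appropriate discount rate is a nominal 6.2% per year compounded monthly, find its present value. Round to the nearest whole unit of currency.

A$58,750

Periodic rate i = 0.062/12 = 0.00516667; n = 23 × 12 = 276 periods.
Annuity factor a(276|0.00516667) = 146.873852; PV = 400 × 146.873852 = 58,749.5406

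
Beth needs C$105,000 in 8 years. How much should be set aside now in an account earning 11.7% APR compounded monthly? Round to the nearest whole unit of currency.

C$41,367

Periodic rate i = 0.117/12 = 0.00975; n = 8 × 12 = 96 periods.
PV = FV·(1+i)^(−n) = 105,000 × 0.393976 = 41,367.4321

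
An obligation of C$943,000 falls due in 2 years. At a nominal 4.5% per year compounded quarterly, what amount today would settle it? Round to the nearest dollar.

Periodic rate i = 0.045/4 = 0.01125; n = 2 × 4 = 8 periods.
PV = FV·(1+i)^(−n) = 943,000 × 0.914391 = 862,270.2766

C$862,270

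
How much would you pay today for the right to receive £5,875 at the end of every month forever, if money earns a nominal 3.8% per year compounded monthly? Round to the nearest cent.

£1,855,263.16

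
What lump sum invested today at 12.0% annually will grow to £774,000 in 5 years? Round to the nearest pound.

£439,188

Discount factor = (1+0.12)^(−5) = 0.567427; PV = 774,000 × 0.567427 = 439,188.3863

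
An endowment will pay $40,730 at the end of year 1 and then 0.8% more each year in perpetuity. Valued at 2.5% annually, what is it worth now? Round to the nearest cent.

$2,395,882.35

PV = D₁/(r − g) = 40730/(0.025 − 0.008) = 2,395,882.3529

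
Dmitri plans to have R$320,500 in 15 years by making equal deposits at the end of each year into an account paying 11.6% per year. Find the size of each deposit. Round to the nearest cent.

FV-annuity factor = 36.099633; PMT = 320500 / 36.099633 = 8,878.2066

R$8,878.21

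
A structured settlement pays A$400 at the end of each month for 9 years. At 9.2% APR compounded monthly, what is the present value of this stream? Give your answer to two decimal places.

A$29,305.87

Periodic rate i = 0.092/12 = 0.00766667; n = 9 × 12 = 108 periods.
PV = 400 × [1 − (1+0.00766667)^(−108)] / 0.00766667 = 400 × 73.264672 = 29,305.8688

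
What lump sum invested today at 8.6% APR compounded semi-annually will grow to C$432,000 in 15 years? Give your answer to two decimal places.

i = 0.086/2 = 0.043 per half-year; n = 15·2 = 30.
PV = 432,000 / (1 + 0.043)^30 = 432,000 / 3.536138 = 122,167.1645

C$122,167.16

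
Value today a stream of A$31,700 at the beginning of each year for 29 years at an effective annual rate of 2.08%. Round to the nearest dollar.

PV = PMT · [1 − (1+i)^(−n)] / i × (1+i) = 31700 · 22.062348 = 699,376.4203
(Beginning-of-period payments → annuity-due factor ×(1+i).)

A$699,376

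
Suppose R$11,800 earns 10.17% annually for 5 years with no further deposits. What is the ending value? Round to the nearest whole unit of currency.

11,800 × (1+0.1017)^5 = 11,800 × 1.622993 = 19,151.3218

R$19,151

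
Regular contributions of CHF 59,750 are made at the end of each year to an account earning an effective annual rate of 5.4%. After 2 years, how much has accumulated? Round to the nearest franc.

FV = 59750 × [(1+0.054)^2 − 1] / 0.054 = 59750 × 2.054000 = 122,726.5000

CHF 122,726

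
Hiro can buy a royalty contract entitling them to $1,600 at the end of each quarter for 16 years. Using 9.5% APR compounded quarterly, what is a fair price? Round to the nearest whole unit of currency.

$52,370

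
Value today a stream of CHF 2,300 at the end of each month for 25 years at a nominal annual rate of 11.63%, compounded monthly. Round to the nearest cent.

i = 0.1163/12 = 0.00969167 per month; n = 25·12 = 300.
Annuity factor a(300|0.00969167) = 97.467036; PV = 2300 × 97.467036 = 224,174.1833

CHF 224,174.18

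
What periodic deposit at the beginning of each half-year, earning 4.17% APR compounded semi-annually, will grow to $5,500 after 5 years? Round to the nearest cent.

$490.13

With 2 periods per year: i = 0.02085, n = 10.
PMT = 5500 / ( [(1+0.02085)^10 − 1] / 0.02085 × (1+i) ) = 5500 / 11.221559 = 490.1280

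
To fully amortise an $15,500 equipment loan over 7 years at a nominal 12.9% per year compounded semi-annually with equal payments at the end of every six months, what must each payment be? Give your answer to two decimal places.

i = 0.129/2 = 0.0645 per half-year; n = 7·2 = 14.
Annuity-PV factor = 9.041370; PMT = 15500 / 9.041370 = 1,714.3420

$1,714.34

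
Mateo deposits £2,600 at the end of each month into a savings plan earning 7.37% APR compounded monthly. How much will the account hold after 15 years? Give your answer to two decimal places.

£851,137.14

With 12 periods per year: i = 0.00614167, n = 180.
FV = PMT · [(1+i)^n − 1] / i = 2600 · 327.360438 = 851,137.1392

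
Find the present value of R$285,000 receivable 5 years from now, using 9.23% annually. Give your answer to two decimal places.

Discount factor = (1+0.0923)^(−5) = 0.643118; PV = 285,000 × 0.643118 = 183,288.4893

R$183,288.49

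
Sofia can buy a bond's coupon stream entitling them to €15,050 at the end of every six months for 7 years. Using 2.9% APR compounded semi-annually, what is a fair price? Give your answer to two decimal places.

i = 0.029/2 = 0.0145 per half-year; n = 7·2 = 14.
PV = PMT · [1 − (1+i)^(−n)] / i = 15050 · 12.588346 = 189,454.6122

€189,454.61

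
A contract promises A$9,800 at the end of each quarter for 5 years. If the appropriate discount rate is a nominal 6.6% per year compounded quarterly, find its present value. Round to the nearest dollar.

Periodic rate i = 0.066/4 = 0.0165; n = 5 × 4 = 20 periods.
PV = 9800 × [1 − (1+0.0165)^(−20)] / 0.0165 = 9800 × 16.917434 = 165,790.8494

A$165,791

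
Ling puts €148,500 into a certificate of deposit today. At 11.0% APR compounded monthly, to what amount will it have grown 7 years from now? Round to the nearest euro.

Periodic rate i = 0.11/12 = 0.00916667; n = 7 × 12 = 84 periods.
FV = 148,500 × (1 + 0.00916667)^84 = 319,602.2364

€319,602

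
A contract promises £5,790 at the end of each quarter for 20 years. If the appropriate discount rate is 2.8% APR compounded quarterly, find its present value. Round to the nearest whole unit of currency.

£353,749

i = 0.028/4 = 0.007 per quarter; n = 20·4 = 80.
PV = PMT · [1 − (1+i)^(−n)] / i = 5790 · 61.096497 = 353,748.7152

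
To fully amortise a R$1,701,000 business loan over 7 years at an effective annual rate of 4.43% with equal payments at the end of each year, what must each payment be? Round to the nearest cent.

R$287,923.18

PMT = 1.701e+06 / ( [1 − (1+0.0443)^(−7)] / 0.0443 ) = 1.701e+06 / 5.907826 = 287,923.1799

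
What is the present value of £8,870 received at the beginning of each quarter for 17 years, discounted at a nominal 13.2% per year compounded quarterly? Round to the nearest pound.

£247,131

i = 0.132/4 = 0.033 per quarter; n = 17·4 = 68.
PV = 8870 × [1 − (1+0.033)^(−68)] / 0.033 × (1+i) = 8870 × 27.861398 = 247,130.5968
(annuity-due: payments at period start, so ×(1+i).)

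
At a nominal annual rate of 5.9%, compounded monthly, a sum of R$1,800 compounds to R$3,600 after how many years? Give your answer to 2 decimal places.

11.78 years

Periodic rate i = 0.059/12 = 0.00491667.
n = ln(3600/1800) / ln(1+0.00491667) = ln(2.00000) / 0.004905 = 141.3254 months
= 141.3254/12 years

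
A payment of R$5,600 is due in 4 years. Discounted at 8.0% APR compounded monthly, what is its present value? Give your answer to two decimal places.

R$4,070.76

Periodic rate i = 0.08/12 = 0.00666667; n = 4 × 12 = 48 periods.
PV = 5,600 / (1 + 0.00666667)^48 = 5,600 / 1.375666 = 4,070.7552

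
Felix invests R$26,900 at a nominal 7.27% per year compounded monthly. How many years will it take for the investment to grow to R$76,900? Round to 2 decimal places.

14.49 years

Periodic rate i = 0.0727/12 = 0.00605833.
n = ln(76900/26900) / ln(1+0.00605833) = ln(2.85874) / 0.006040 = 173.9023 months
= 173.9023/12 years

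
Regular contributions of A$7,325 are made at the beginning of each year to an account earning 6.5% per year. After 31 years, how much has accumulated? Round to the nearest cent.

Accumulation factor s(31|0.065) × (1+i) = 99.033530; FV = 7325 × 99.033530 = 725,420.6085
(annuity-due: payments at period start, so ×(1+i).)

A$725,420.61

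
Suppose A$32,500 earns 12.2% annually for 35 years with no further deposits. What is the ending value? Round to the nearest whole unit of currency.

A$1,826,558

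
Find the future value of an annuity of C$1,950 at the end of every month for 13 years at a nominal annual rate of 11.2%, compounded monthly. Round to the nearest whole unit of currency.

i = 0.112/12 = 0.00933333 per month; n = 13·12 = 156.
FV = PMT · [(1+i)^n − 1] / i = 1950 · 349.275745 = 681,087.7022

C$681,088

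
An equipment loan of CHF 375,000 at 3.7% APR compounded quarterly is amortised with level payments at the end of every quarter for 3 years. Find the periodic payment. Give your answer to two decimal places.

With 4 periods per year: i = 0.00925, n = 12.
PMT = 375000 / ( [1 − (1+0.00925)^(−12)] / 0.00925 ) = 375000 / 11.308596 = 33,160.6164

CHF 33,160.62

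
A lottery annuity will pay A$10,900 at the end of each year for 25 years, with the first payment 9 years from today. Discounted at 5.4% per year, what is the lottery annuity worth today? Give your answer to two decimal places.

Value one period before first payment (t=8): 10900 × [1 − (1+0.054)^(−25)] / 0.054 = 10900 × 13.545833 = 147,649.5830
PV₀ = 147,649.5830 / (1+0.054)^8 = 147,649.5830 / 1.523088 = 96,940.9648

A$96,940.96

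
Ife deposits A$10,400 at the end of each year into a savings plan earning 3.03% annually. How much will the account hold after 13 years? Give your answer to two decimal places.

FV = PMT · [(1+i)^n − 1] / i = 10400 · 15.646994 = 162,728.7343

A$162,728.73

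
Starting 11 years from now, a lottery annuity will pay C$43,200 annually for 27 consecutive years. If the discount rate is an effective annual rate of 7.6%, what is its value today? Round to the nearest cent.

PV at t=10 (ordinary 27-year annuity): 43200 × a(27|0.076) = 43200 × 11.337125 = 489,763.7900
PV₀ = 489,763.7900 / (1+0.076)^10 = 489,763.7900 / 2.080284 = 235,431.1693

C$235,431.17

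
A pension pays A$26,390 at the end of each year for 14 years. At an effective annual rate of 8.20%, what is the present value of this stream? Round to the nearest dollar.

PV = 26390 × [1 − (1+0.082)^(−14)] / 0.082 = 26390 × 8.149321 = 215,060.5850

A$215,061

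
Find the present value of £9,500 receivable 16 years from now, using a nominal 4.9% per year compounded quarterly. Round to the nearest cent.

£4,358.18

With 4 periods per year: i = 0.01225, n = 64.
PV = FV·(1+i)^(−n) = 9,500 × 0.458756 = 4,358.1817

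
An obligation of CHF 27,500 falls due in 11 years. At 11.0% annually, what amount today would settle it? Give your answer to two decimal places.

Discount factor = (1+0.11)^(−11) = 0.317283; PV = 27,500 × 0.317283 = 8,725.2911

CHF 8,725.29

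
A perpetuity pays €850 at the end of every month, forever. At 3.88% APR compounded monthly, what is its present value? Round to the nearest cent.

€262,886.60

Periodic rate i = 0.0388/12 = 0.00323333.
PV = C/r = 850/0.00323333 = 262,886.5979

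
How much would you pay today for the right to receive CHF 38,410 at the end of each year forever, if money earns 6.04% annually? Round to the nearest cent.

PV = PMT / i = 38410 / 0.0604 = 635,927.1523

CHF 635,927.15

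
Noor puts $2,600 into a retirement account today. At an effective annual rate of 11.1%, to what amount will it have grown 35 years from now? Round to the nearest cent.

$103,505.97

FV = 2,600 × (1 + 0.111)^35 = 103,505.9727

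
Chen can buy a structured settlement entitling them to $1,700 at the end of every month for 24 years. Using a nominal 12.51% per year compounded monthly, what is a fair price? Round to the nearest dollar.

With 12 periods per year: i = 0.010425, n = 288.
PV = 1700 × [1 − (1+0.010425)^(−288)] / 0.010425 = 1700 × 91.084346 = 154,843.3882

$154,843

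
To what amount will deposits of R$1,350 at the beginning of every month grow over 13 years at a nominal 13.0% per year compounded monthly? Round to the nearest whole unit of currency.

With 12 periods per year: i = 0.0108333, n = 156.
FV = PMT · [(1+i)^n − 1] / i × (1+i) = 1350 · 407.796459 = 550,525.2192
(annuity-due: payments at period start, so ×(1+i).)

R$550,525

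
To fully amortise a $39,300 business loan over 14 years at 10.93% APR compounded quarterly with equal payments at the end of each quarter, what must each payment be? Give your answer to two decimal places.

With 4 periods per year: i = 0.027325, n = 56.
PMT = 39300 / ( [1 − (1+0.027325)^(−56)] / 0.027325 ) = 39300 / 28.509292 = 1,378.4979

$1,378.50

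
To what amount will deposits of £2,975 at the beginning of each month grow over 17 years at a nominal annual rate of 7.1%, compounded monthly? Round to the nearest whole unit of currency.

i = 0.071/12 = 0.00591667 per month; n = 17·12 = 204.
FV = PMT · [(1+i)^n − 1] / i × (1+i) = 2975 · 396.399541 = 1,179,288.6331
(Beginning-of-period payments → annuity-due factor ×(1+i).)

£1,179,289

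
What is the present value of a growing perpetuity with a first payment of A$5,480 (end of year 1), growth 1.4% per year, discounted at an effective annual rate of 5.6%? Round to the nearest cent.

A$130,476.19

PV = PMT / (i − g) = 5480 / (0.056 − 0.014) = 5480 / 0.042000 = 130,476.1905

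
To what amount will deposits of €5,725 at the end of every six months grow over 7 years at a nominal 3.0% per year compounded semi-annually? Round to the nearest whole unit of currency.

€88,453

Periodic rate i = 0.03/2 = 0.015; n = 7 × 2 = 14 periods.
Accumulation factor s(14|0.015) = 15.450382; FV = 5725 × 15.450382 = 88,453.4372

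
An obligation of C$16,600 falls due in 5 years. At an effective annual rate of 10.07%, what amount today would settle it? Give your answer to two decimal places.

C$10,274.56

PV = FV·(1+i)^(−n) = 16,600 × 0.618949 = 10,274.5605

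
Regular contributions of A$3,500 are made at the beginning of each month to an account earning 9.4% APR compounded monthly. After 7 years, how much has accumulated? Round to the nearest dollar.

With 12 periods per year: i = 0.00783333, n = 84.
FV = 3500 × [(1+0.00783333)^84 − 1] / 0.00783333 × (1+i) = 3500 × 119.136511 = 416,977.7884
(annuity-due: payments at period start, so ×(1+i).)

A$416,978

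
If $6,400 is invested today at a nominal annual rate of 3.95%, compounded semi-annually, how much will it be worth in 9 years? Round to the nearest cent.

i = 0.0395/2 = 0.01975 per half-year; n = 9·2 = 18.
6,400 × (1+0.01975)^18 = 6,400 × 1.421958 = 9,100.5329

$9,100.53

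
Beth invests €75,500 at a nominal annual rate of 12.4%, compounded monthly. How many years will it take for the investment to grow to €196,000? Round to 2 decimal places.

7.73 years

Periodic rate i = 0.124/12 = 0.0103333.
n = ln(196000/75500) / ln(1+0.0103333) = ln(2.59603) / 0.010280 = 92.7970 months
= 92.7970/12 years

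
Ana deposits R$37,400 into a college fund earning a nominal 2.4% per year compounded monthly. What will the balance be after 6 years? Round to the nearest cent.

With 12 periods per year: i = 0.002, n = 72.
FV = PV·(1+i)^n = 37,400 × 1.154718 = 43,186.4546

R$43,186.45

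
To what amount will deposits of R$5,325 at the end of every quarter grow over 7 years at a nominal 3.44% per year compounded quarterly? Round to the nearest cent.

With 4 periods per year: i = 0.0086, n = 28.
FV = PMT · [(1+i)^n − 1] / i = 5325 · 31.506672 = 167,773.0285

R$167,773.03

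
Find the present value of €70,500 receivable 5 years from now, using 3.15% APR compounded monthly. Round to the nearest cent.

i = 0.0315/12 = 0.002625 per month; n = 5·12 = 60.
Discount factor = (1+0.002625)^(−60) = 0.854453; PV = 70,500 × 0.854453 = 60,238.9448

€60,238.94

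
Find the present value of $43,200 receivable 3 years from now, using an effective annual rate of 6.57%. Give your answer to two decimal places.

Discount factor = (1+0.0657)^(−3) = 0.826219; PV = 43,200 × 0.826219 = 35,692.6546

$35,692.65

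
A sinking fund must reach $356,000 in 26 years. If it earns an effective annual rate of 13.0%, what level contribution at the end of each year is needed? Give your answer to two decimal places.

$2,013.00

FV-annuity factor = 176.850098; PMT = 356000 / 176.850098 = 2,013.0043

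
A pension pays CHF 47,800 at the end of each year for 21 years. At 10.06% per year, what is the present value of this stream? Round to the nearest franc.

CHF 411,673

PV = PMT · [1 − (1+i)^(−n)] / i = 47800 · 8.612406 = 411,673.0050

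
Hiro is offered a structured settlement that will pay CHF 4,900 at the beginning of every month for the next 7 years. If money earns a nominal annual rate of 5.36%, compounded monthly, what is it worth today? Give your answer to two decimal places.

i = 0.0536/12 = 0.00446667 per month; n = 7·12 = 84.
Annuity factor a(84|0.00446667) × (1+i) = 70.224327; PV = 4900 × 70.224327 = 344,099.2026
Payments are at the start of each period, so multiply by (1+i).

CHF 344,099.20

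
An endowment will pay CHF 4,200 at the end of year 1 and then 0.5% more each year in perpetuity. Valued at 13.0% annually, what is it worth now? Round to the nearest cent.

CHF 33,600.00

PV = D₁/(r − g) = 4200/(0.13 − 0.005) = 33,600.0000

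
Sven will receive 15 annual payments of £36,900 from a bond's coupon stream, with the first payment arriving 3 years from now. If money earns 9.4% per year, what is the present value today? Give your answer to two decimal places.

£242,760.20

Value one period before first payment (t=2): 36900 × [1 − (1+0.094)^(−15)] / 0.094 = 36900 × 7.873825 = 290,544.1463
Discount back 2 years: 290,544.1463 × (1+0.094)^(−2) = 290,544.1463 × 0.835536 = 242,760.1996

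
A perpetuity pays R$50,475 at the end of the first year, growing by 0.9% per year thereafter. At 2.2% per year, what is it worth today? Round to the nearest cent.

R$3,882,692.31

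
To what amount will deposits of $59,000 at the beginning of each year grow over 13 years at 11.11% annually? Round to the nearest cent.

$1,730,983.66

FV = PMT · [(1+i)^n − 1] / i × (1+i) = 59000 · 29.338706 = 1,730,983.6561
Payments are at the start of each period, so multiply by (1+i).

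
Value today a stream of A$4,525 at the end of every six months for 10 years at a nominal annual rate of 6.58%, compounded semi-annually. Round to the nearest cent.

A$65,550.49

Periodic rate i = 0.0658/2 = 0.0329; n = 10 × 2 = 20 periods.
PV = PMT · [1 − (1+i)^(−n)] / i = 4525 · 14.486295 = 65,550.4864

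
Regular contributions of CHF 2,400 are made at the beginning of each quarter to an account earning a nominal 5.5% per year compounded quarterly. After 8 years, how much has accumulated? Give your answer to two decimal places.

CHF 96,976.70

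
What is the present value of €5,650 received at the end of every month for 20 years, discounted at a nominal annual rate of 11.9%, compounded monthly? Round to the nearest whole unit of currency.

With 12 periods per year: i = 0.00991667, n = 240.
PV = PMT · [1 − (1+i)^(−n)] / i = 5650 · 91.397448 = 516,395.5840

€516,396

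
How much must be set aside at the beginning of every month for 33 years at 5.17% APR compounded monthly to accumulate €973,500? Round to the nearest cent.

Periodic rate i = 0.0517/12 = 0.00430833; n = 33 × 12 = 396 periods.
PMT = 973500 / ( [(1+0.00430833)^396 − 1] / 0.00430833 × (1+i) ) = 973500 / 1046.025631 = 930.6655

€930.67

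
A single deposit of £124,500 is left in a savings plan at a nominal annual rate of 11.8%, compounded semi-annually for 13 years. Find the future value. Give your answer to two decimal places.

i = 0.118/2 = 0.059 per half-year; n = 13·2 = 26.
FV = 124,500 × (1 + 0.059)^26 = 552,667.9936

£552,667.99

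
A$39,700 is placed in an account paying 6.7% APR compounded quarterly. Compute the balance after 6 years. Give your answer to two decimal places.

With 4 periods per year: i = 0.01675, n = 24.
39,700 × (1+0.01675)^24 = 39,700 × 1.489842 = 59,146.7455

A$59,146.75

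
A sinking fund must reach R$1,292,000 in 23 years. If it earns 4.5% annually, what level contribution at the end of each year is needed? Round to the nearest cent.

PMT = 1.292e+06 / ( [(1+0.045)^23 − 1] / 0.045 ) = 1.292e+06 / 38.937030 = 33,181.7810

R$33,181.78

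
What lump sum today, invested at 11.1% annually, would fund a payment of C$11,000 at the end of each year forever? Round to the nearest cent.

PV = PMT / i = 11000 / 0.111 = 99,099.0991

C$99,099.10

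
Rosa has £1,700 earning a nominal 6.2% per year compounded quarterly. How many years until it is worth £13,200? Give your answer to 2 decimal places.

Periodic rate i = 0.062/4 = 0.0155.
n = ln(13200/1700) / ln(1+0.0155) = ln(7.76471) / 0.015381 = 133.2537 quarters
= 133.2537/4 years

33.31 years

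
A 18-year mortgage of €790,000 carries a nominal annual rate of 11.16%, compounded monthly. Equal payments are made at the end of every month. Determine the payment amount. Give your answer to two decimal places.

With 12 periods per year: i = 0.0093, n = 216.
PMT = 790000 / ( [1 − (1+0.0093)^(−216)] / 0.0093 ) = 790000 / 92.967664 = 8,497.5782

€8,497.58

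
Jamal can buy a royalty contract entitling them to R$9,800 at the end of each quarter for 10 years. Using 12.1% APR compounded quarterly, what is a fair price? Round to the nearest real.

R$225,612

i = 0.121/4 = 0.03025 per quarter; n = 10·4 = 40.
PV = PMT · [1 − (1+i)^(−n)] / i = 9800 · 23.021642 = 225,612.0948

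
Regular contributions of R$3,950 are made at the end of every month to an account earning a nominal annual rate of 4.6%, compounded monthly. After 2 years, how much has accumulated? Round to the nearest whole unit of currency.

R$99,099

With 12 periods per year: i = 0.00383333, n = 24.
Accumulation factor s(24|0.00383333) = 25.088349; FV = 3950 × 25.088349 = 99,098.9801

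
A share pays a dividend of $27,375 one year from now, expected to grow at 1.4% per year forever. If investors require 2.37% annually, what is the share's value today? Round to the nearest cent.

PV = D₁/(r − g) = 27375/(0.0237 − 0.014) = 2,822,164.9485

$2,822,164.95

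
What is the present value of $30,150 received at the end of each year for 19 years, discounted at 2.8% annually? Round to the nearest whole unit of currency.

PV = PMT · [1 − (1+i)^(−n)] / i = 30150 · 14.580719 = 439,608.6911

$439,609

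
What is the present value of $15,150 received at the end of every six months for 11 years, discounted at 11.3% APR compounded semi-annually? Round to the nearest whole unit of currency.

i = 0.113/2 = 0.0565 per half-year; n = 11·2 = 22.
Annuity factor a(22|0.0565) = 12.416822; PV = 15150 × 12.416822 = 188,114.8476

$188,115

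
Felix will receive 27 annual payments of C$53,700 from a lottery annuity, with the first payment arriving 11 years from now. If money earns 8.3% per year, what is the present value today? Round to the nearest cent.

Value one period before first payment (t=10): 53700 × [1 − (1+0.083)^(−27)] / 0.083 = 53700 × 10.648755 = 571,838.1457
Discount back 10 years: 571,838.1457 × (1+0.083)^(−10) = 571,838.1457 × 0.450521 = 257,625.3271

C$257,625.33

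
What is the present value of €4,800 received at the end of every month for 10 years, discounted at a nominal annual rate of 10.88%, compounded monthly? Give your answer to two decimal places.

€350,181.90

Periodic rate i = 0.1088/12 = 0.00906667; n = 10 × 12 = 120 periods.
PV = 4800 × [1 − (1+0.00906667)^(−120)] / 0.00906667 = 4800 × 72.954562 = 350,181.8955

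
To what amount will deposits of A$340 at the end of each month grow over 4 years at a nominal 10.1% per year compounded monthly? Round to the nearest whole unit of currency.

Periodic rate i = 0.101/12 = 0.00841667; n = 4 × 12 = 48 periods.
FV = PMT · [(1+i)^n − 1] / i = 340 · 58.844408 = 20,007.0988

A$20,007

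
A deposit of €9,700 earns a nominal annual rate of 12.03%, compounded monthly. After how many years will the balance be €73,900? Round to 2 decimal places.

Periodic rate i = 0.1203/12 = 0.010025.
n = ln(73900/9700) / ln(1+0.010025) = ln(7.61856) / 0.009975 = 203.5659 months
= 203.5659/12 years

16.96 years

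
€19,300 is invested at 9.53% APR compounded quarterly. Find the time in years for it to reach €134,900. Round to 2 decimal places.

20.65 years

Periodic rate i = 0.0953/4 = 0.023825.
(1+i)^n = 134900/19300 = 6.98964, so n = ln 6.98964 / ln 1.02382 = 82.5814 quarters
= 82.5814/4 years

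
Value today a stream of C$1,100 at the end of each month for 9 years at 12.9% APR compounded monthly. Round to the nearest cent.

C$70,080.82

i = 0.129/12 = 0.01075 per month; n = 9·12 = 108.
PV = PMT · [1 − (1+i)^(−n)] / i = 1100 · 63.709833 = 70,080.8161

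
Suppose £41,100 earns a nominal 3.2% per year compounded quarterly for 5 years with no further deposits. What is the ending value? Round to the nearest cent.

i = 0.032/4 = 0.008 per quarter; n = 5·4 = 20.
41,100 × (1+0.008)^20 = 41,100 × 1.172764 = 48,200.6022

£48,200.60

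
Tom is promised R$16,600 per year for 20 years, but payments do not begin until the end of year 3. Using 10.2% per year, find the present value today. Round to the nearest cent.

R$114,802.96

PV at t=2 (ordinary 20-year annuity): 16600 × a(20|0.102) = 16600 × 8.398625 = 139,417.1776
PV₀ = 139,417.1776 / (1+0.102)^2 = 139,417.1776 / 1.214404 = 114,802.9631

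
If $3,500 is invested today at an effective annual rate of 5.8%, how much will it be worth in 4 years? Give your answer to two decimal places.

3,500 × (1+0.058)^4 = 3,500 × 1.252976 = 4,385.4152

$4,385.42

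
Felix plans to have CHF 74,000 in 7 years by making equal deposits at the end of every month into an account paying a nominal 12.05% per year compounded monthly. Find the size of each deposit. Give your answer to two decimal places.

Periodic rate i = 0.1205/12 = 0.0100417; n = 7 × 12 = 84 periods.
PMT = 74000 / ( [(1+0.0100417)^84 − 1] / 0.0100417 ) = 74000 / 130.927473 = 565.1984

CHF 565.20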